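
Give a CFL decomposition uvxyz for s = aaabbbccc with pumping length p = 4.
u='aa', v='a', x='bb', y='b', z='ccc'

For s = aaabbbccc with pumping length p = 4:

One valid decomposition:
- u = 'aa'
- v = 'a'
- x = 'bb'
- y = 'b'
- z = 'ccc'

Verification:
- uvxyz = 'aa' + 'a' + 'bb' + 'b' + 'ccc' = aaabbbccc ✓
- |vxy| = |'abbb'| = 4 ≤ 4 ✓
- |vy| = |'ab'| = 2 > 0 ✓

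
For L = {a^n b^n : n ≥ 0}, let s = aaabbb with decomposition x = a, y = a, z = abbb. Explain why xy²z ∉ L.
xy²z = aaaabbb ∉ L

Pumping with i = 2 replaces y = a by y² = aa:
- Original: s = xyz = aaabbb; aaabbb = a^3 b^3 has equal counts (3 = 3), so it is in L
- Pumped: xy²z = a · aa · abbb = aaaabbb
- aaaabbb has 4 a's and 3 b's; 4 ≠ 3, so it is not in L

The pumping lemma would require xy²z ∈ L, so this decomposition yields a contradiction.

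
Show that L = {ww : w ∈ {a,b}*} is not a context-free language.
Assume for contradiction that L is context-free, and let p ≥ 1 be the pumping length given by the pumping lemma for CFLs.
Choose s = a^p b^p a^p b^p. Then s ∈ L (take w = a^p b^p) and |s| = 4p ≥ p.
By the CFL pumping lemma, s = uvxyz for some u, v, x, y, z with |vxy| ≤ p, |vy| ≥ 1, and uv^i xy^i z ∈ L for every i ≥ 0.

Write s as four blocks A₁ B₁ A₂ B₂ with A₁ = A₂ = a^p and B₁ = B₂ = b^p. Since |vxy| ≤ p, the window vxy lies inside at most two adjacent blocks. Take i = 0 and let t = uxz, so |t| = 4p − |vy| with 1 ≤ |vy| ≤ p. If |t| is odd, t ∉ L immediately, so assume |vy| is even (hence |vy| ≥ 2) and |t|/2 = 2p − |vy|/2, which satisfies p ≤ |t|/2 ≤ 2p − 1.

Case 1 (vxy inside A₁B₁): t = a^(p−j) b^(p−l) a^p b^p with j + l = |vy|. The second half of t has length < 2p, so it is a suffix of the trailing a^p b^p and ends in b; the first half is a^(p−j) b^(p−l) a^((j+l)/2), which ends in a because (j+l)/2 ≥ 1. The halves differ, so t ∉ L.

Case 2 (vxy inside B₁A₂, straddling the middle): t = a^p b^(p−j) a^(p−l) b^p with j + l = |vy|. If t = ww, then w is a prefix of t of length ≥ p, so w begins with a^p; and w is a suffix of t of length ≥ p, so w ends with b^p. That forces |w| ≥ 2p, contradicting |w| = |t|/2 ≤ 2p − 1. So t ∉ L.

Case 3 (vxy inside A₂B₂): t = a^p b^p a^(p−j) b^(p−l) with j + l = |vy|. The first half of t is a prefix of a^p b^p, so it begins with a; the second half is b^((j+l)/2) a^(p−j) b^(p−l), which begins with b. The halves differ, so t ∉ L.

In every case uv⁰xy⁰z = uxz ∉ L.

This contradicts the CFL pumping lemma, which requires uv^i xy^i z ∈ L for all i ≥ 0.
Hence L = {ww : w ∈ {a,b}*} is not context-free. ∎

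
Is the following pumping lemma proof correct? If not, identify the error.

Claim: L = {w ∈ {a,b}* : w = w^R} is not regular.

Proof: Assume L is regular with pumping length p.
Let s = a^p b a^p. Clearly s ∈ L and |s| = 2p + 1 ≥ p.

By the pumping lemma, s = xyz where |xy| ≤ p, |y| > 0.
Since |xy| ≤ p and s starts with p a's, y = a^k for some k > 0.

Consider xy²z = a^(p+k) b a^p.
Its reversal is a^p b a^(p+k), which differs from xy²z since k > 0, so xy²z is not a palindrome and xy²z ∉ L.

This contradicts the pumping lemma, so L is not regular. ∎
The proof is correct.

This proof is valid because:
1. s = a^p b a^p is in L and is chosen in terms of p, so |s| ≥ p holds for every p
2. The decomposition analysis is correct: |xy| ≤ p forces y to lie inside the leading a's
3. The contradiction is valid: a^(p+k) b a^p has more a's before the b than after it, so it is not a palindrome
4. The conclusion follows logically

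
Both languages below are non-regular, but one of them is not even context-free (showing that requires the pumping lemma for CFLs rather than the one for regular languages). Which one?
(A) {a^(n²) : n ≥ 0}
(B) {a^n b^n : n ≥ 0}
(A) {a^(n²) : n ≥ 0}

(A) {a^(n²) : n ≥ 0} requires the CFL pumping lemma.

- {a^n b^n : n ≥ 0} is context-free (but not regular)
  • Can be shown non-regular with the regular pumping lemma
  • After pumping, the number of a's and b's become unequal

- {a^(n²) : n ≥ 0} is NOT context-free
  • Requires the CFL pumping lemma to prove
  • Gaps between squares grow unboundedly

The CFL pumping lemma is "stronger" in that it can prove non-membership
in the larger class of context-free languages.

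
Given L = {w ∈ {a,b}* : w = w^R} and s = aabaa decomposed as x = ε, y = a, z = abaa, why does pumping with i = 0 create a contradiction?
xy⁰z = abaa ∉ L

Pumping with i = 0 replaces y = a by y⁰ = ε:
- Original: s = xyz = aabaa; aabaa reversed is aabaa, the same string, so it is a palindrome and is in L
- Pumped: xy⁰z = ε · ε · abaa = abaa
- abaa reversed is aaba ≠ abaa, so it is not a palindrome and is not in L

The pumping lemma would require xy⁰z ∈ L, so this decomposition yields a contradiction.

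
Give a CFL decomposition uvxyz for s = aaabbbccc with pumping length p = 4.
u='aa', v='a', x='bb', y='b', z='ccc'

For s = aaabbbccc with pumping length p = 4:

One valid decomposition:
- u = 'aa'
- v = 'a'
- x = 'bb'
- y = 'b'
- z = 'ccc'

Verification:
- uvxyz = 'aa' + 'a' + 'bb' + 'b' + 'ccc' = aaabbbccc ✓
- |vxy| = |'abbb'| = 4 ≤ 4 ✓
- |vy| = |'ab'| = 2 > 0 ✓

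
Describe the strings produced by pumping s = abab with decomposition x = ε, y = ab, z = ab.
{xy^i z : i ≥ 0} = {(ab)^(i+1) : i ≥ 0} = {ab, abab, ababab, ...}

With x = ε, y = ab, z = ab: Pumping 'ab' gives strings of alternating a's and b's.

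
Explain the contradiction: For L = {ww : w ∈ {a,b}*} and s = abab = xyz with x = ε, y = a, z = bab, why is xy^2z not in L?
xy²z = aabab ∉ L

Pumping with i = 2 replaces y = a by y² = aa:
- Original: s = xyz = abab; abab splits into halves ab · ab, which are equal, so it is in L (w = ab)
- Pumped: xy²z = ε · aa · bab = aabab
- aabab has odd length 5, so it cannot be written as ww and is not in L

The pumping lemma would require xy²z ∈ L, so this decomposition yields a contradiction.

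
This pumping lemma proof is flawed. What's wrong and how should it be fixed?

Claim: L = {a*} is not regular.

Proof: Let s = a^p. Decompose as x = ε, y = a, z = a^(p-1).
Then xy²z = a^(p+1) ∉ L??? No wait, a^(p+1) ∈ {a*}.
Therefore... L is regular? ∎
Error: The proof attempts to show a*  is not regular, but a* IS regular!

Correction: a* is a regular language (recognized by a simple DFA with one accepting state and self-loop on 'a'). The pumping lemma can only prove non-regularity, not regularity. For regular languages, pumping always works.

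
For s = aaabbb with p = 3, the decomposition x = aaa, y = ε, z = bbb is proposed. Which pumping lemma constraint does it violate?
Violated: |y| > 0

The decomposition x = aaa, y = ε, z = bbb for s = aaabbb with p = 3
violates the constraint: |y| > 0

|y| = 0, but the pumping lemma requires |y| > 0 (y must be non-empty).

Pumping lemma constraints:
1. xyz = s (decomposition is valid)
2. |xy| ≤ p
3. |y| > 0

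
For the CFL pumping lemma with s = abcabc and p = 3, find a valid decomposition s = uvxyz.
u='ab', v='c', x='a', y='b', z='c'

For s = abcabc with pumping length p = 3:

One valid decomposition:
- u = 'ab'
- v = 'c'
- x = 'a'
- y = 'b'
- z = 'c'

Verification:
- uvxyz = 'ab' + 'c' + 'a' + 'b' + 'c' = abcabc ✓
- |vxy| = |'cab'| = 3 ≤ 3 ✓
- |vy| = |'cb'| = 2 > 0 ✓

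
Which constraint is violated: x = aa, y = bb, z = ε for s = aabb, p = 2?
Violated: |xy| ≤ p

The decomposition x = aa, y = bb, z = ε for s = aabb with p = 2
violates the constraint: |xy| ≤ p

|xy| = |aabb| = 4 > 2 = p. The decomposition puts too many characters in xy.

Pumping lemma constraints:
1. xyz = s (decomposition is valid)
2. |xy| ≤ p
3. |y| > 0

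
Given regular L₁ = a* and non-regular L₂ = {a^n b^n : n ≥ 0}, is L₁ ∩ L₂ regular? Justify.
Yes — L₁ ∩ L₂ is regular.

A string of a* contains no b's, and the only string of {a^n b^n} with no b's is ε (n = 0). So L₁ ∩ L₂ = {ε}, a finite language, which is regular.

Note that the bare facts "L₁ regular, L₂ non-regular" do not settle the question by themselves: the closure of regular languages under ∪, ∩, complement and difference applies only when BOTH operands are regular. With a non-regular operand the result can come out regular or non-regular depending on the specific languages, so one has to work out L₁ ∩ L₂ for this particular pair, as above.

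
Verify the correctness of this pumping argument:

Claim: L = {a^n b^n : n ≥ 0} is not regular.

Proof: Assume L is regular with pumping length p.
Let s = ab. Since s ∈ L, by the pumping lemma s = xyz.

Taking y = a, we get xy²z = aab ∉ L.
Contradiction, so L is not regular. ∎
The proof is INCORRECT.

Error: The string s = ab may be shorter than p.
The pumping lemma only applies to strings with |s| ≥ p, and p is not under our control.
We must choose s in terms of p, e.g. s = a^p b^p, to ensure |s| ≥ p.
(The proof also fixes one particular y; a valid argument must handle every decomposition with |xy| ≤ p and |y| ≥ 1 — for s = a^p b^p this forces y = a^k, and then xy²z = a^(p+k) b^p ∉ L.)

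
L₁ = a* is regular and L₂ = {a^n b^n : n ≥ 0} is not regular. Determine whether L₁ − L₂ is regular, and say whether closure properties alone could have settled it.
Yes — L₁ − L₂ is regular.

The only string of a* that lies in {a^n b^n} is ε, so L₁ − L₂ = a* − {ε} = a⁺ = aa*, which is regular.

Note that the bare facts "L₁ regular, L₂ non-regular" do not settle the question by themselves: the closure of regular languages under ∪, ∩, complement and difference applies only when BOTH operands are regular. With a non-regular operand the result can come out regular or non-regular depending on the specific languages, so one has to work out L₁ − L₂ for this particular pair, as above.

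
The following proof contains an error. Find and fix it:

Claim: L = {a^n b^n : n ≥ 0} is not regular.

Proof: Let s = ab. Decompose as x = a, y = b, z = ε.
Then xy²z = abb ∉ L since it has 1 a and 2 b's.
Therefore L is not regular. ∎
Error: The string s = ab might be shorter than the pumping length p.

Correction: Choose s = a^p b^p to ensure |s| ≥ p. Also, the decomposition is wrong: with |xy| ≤ p, y cannot include b's when s starts with p a's.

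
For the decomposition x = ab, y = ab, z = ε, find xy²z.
ababab

Given x = 'ab', y = 'ab', z = '' and i = 2:

xy^2z = x + y·y·...·y (2 times) + z
       = 'ab' + 'ab'^2 + ''
       = 'ab' + 'abab' + ''
       = 'ababab'

The pumped string is 'ababab' with length 6.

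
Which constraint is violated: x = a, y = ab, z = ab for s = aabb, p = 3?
Violated: xyz = s

The decomposition x = a, y = ab, z = ab for s = aabb with p = 3
violates the constraint: xyz = s

xyz = 'a' + 'ab' + 'ab' = 'aabab' ≠ 'aabb' = s. The decomposition doesn't reconstruct s.

Pumping lemma constraints:
1. xyz = s (decomposition is valid)
2. |xy| ≤ p
3. |y| > 0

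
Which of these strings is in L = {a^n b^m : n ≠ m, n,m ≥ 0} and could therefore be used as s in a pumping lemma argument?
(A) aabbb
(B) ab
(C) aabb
(A) aabbb

The pumping lemma is applied to a string s that lies in L, so first check membership of each option:
- (A) aabbb = a^2 b^3 with 2 ≠ 3, so it is in L ✓
- (B) ab = a^1 b^1 has n = m = 1, so it is not in L ✗
- (C) aabb = a^2 b^2 has n = m = 2, so it is not in L ✗

Only (A) aabbb is in L, so it is the only candidate that could play the role of s.
(In a complete proof one picks s in terms of the pumping length p so that |s| ≥ p is guaranteed; a fixed string like aabbb illustrates the shape of such an s.)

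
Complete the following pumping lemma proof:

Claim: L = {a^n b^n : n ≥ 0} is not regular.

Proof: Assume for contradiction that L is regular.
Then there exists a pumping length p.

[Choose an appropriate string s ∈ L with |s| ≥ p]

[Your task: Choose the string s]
s = a^p b^p

This string is in L (has equal a's and b's) and has length 2p ≥ p.
Any decomposition xyz with |xy| ≤ p means y consists only of a's,
so pumping will unbalance the counts.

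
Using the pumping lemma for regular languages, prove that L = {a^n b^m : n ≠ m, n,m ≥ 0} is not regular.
Assume for contradiction that L is regular, and let p ≥ 1 be the pumping length given by the pumping lemma.
Choose s = a^p b^(p + p!). Then s ∈ L because p ≠ p + p! (as p! ≥ 1), and |s| ≥ p.
By the pumping lemma, s = xyz for some x, y, z with |xy| ≤ p, |y| ≥ 1, and xy^i z ∈ L for every i ≥ 0.
Since |xy| ≤ p and the first p symbols of s are all a's, y = a^k for some k with 1 ≤ k ≤ p.
For every i ≥ 0, xy^i z = a^(p + (i − 1)k) b^(p + p!).

Because 1 ≤ k ≤ p, k divides p!. Let t = p!/k (a positive integer) and take i = t + 1.
Then the number of a's is p + tk = p + p!, which equals the number of b's.
So xy^(t+1) z = a^(p + p!) b^(p + p!) has equally many a's and b's and is NOT in L.

This contradicts the pumping lemma, which requires xy^i z ∈ L for all i ≥ 0.
Hence L = {a^n b^m : n ≠ m, n,m ≥ 0} is not regular. ∎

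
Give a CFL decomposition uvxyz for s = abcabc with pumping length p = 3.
u='ab', v='c', x='a', y='b', z='c'

For s = abcabc with pumping length p = 3:

One valid decomposition:
- u = 'ab'
- v = 'c'
- x = 'a'
- y = 'b'
- z = 'c'

Verification:
- uvxyz = 'ab' + 'c' + 'a' + 'b' + 'c' = abcabc ✓
- |vxy| = |'cab'| = 3 ≤ 3 ✓
- |vy| = |'cb'| = 2 > 0 ✓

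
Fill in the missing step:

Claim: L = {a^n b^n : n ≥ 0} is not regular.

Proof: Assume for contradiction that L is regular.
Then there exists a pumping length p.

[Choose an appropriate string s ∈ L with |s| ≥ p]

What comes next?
s = a^p b^p

This string is in L (has equal a's and b's) and has length 2p ≥ p.
Any decomposition xyz with |xy| ≤ p means y consists only of a's,
so pumping will unbalance the counts.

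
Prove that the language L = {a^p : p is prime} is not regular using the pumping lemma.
Assume for contradiction that L is regular, and let p ≥ 1 be the pumping length given by the pumping lemma.
Choose a prime q with q ≥ p (one exists because there are infinitely many primes) and let s = a^q. Then s ∈ L and |s| = q ≥ p.
By the pumping lemma, s = xyz for some x, y, z with |xy| ≤ p, |y| ≥ 1, and xy^i z ∈ L for every i ≥ 0.
Here y = a^k for some k with 1 ≤ k ≤ p, and xy^i z = a^(q + (i − 1)k) for every i ≥ 0.

Take i = q + 1: |xy^(q+1) z| = q + qk = q(k + 1).
Both factors satisfy q ≥ 2 and k + 1 ≥ 2, so q(k + 1) is composite, and xy^(q+1) z ∉ L.

This contradicts the pumping lemma, which requires xy^i z ∈ L for all i ≥ 0.
Hence L = {a^p : p is prime} is not regular. ∎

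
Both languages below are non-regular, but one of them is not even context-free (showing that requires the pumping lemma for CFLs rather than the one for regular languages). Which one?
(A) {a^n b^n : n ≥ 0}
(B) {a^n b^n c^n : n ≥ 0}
(B) {a^n b^n c^n : n ≥ 0}

(B) {a^n b^n c^n : n ≥ 0} requires the CFL pumping lemma.

- {a^n b^n : n ≥ 0} is context-free (but not regular)
  • Can be shown non-regular with the regular pumping lemma
  • After pumping, the number of a's and b's become unequal

- {a^n b^n c^n : n ≥ 0} is NOT context-free
  • Requires the CFL pumping lemma to prove
  • Cannot maintain three equal counts simultaneously

The CFL pumping lemma is "stronger" in that it can prove non-membership
in the larger class of context-free languages.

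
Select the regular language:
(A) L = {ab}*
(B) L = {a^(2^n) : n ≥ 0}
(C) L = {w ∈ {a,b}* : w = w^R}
(A) {ab}*

(A) L = {ab}* is regular.

This can be recognized by a finite automaton (DFA/NFA).
Regular expressions like {ab}* define regular languages.

The other choices are not regular:
- {w ∈ {a,b}* : w = w^R}: After pumping, the string is no longer symmetric
- {a^(2^n) : n ≥ 0}: After pumping, length is no longer a power of 2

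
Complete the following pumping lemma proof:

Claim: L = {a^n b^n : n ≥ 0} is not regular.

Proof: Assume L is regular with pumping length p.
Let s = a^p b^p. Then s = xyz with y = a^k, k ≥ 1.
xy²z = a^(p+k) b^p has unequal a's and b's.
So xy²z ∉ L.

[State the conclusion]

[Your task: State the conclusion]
This contradicts the pumping lemma for regular languages,
which guarantees xy^i z ∈ L for all i ≥ 0.

Since our assumption that L is regular leads to a contradiction,
we conclude that L = {a^n b^n : n ≥ 0} is NOT regular. ∎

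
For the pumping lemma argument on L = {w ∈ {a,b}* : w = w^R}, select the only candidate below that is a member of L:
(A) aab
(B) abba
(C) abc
(B) abba

The pumping lemma is applied to a string s that lies in L, so first check membership of each option:
- (A) aab reversed is baa ≠ aab, so it is not a palindrome and is not in L ✗
- (B) abba reversed is abba, the same string, so it is a palindrome and is in L ✓
- (C) abc reversed is cba ≠ abc, so it is not a palindrome and is not in L ✗

Only (B) abba is in L, so it is the only candidate that could play the role of s.
(In a complete proof one picks s in terms of the pumping length p so that |s| ≥ p is guaranteed; a fixed string like abba illustrates the shape of such an s.)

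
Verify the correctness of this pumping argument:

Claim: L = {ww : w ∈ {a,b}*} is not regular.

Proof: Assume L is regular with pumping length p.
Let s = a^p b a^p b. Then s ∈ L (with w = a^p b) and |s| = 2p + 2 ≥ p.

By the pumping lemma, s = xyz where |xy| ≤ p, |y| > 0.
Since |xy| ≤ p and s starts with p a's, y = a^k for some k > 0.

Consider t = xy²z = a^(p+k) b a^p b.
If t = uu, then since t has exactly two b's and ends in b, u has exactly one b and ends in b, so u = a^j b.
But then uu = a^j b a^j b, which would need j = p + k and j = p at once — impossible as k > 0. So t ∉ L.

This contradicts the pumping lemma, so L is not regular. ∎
The proof is correct.

This proof is valid because:
1. s = a^p b a^p b is in L and is chosen in terms of p, so |s| ≥ p holds for every p
2. The decomposition analysis is correct: |xy| ≤ p forces y to lie inside the leading a's
3. The contradiction is valid: the argument shows a^(p+k) b a^p b cannot be split into two equal halves
4. The conclusion follows logically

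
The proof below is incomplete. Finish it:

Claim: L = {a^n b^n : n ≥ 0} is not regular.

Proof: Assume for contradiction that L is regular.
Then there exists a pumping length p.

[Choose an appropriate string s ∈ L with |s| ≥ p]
s = a^p b^p

This string is in L (has equal a's and b's) and has length 2p ≥ p.
Any decomposition xyz with |xy| ≤ p means y consists only of a's,
so pumping will unbalance the counts.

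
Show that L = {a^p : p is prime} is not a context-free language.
Assume for contradiction that L is context-free, and let p ≥ 1 be the pumping length given by the pumping lemma for CFLs.
Choose a prime q with q ≥ p and let s = a^q. Then s ∈ L and |s| = q ≥ p.
By the CFL pumping lemma, s = uvxyz for some u, v, x, y, z with |vxy| ≤ p, |vy| ≥ 1, and uv^i xy^i z ∈ L for every i ≥ 0.
All symbols are a's, so only lengths matter: let k = |vy|, with 1 ≤ k ≤ p. Then |uv^i xy^i z| = q + (i − 1)k.

Take i = q + 1: the length is q + qk = q(k + 1).
Both factors satisfy q ≥ 2 and k + 1 ≥ 2, so q(k + 1) is composite and uv^(q+1) xy^(q+1) z ∉ L.

This contradicts the CFL pumping lemma, which requires uv^i xy^i z ∈ L for all i ≥ 0.
Hence L = {a^p : p is prime} is not context-free. ∎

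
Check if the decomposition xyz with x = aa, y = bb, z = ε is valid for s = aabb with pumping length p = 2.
Violated: |xy| ≤ p

The decomposition x = aa, y = bb, z = ε for s = aabb with p = 2
violates the constraint: |xy| ≤ p

|xy| = |aabb| = 4 > 2 = p. The decomposition puts too many characters in xy.

Pumping lemma constraints:
1. xyz = s (decomposition is valid)
2. |xy| ≤ p
3. |y| > 0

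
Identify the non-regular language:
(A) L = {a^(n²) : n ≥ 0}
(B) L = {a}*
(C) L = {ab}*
(A) {a^(n²) : n ≥ 0}

(A) L = {a^(n²) : n ≥ 0} is NOT regular.

The pumping lemma can be used to prove this:
After pumping, length is no longer a perfect square

The other languages are regular because they can be recognized by finite automata.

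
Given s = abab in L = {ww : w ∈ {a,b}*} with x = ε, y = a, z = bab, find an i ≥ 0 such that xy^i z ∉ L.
i = 3

xy³z = ε · aaa · bab = aaabab; aaabab has length 6; its halves are aaa and bab, which differ, so it is not in L.
(Other choices also work, e.g. i = 0, 2; only i = 1 is guaranteed to stay in L since xy¹z = s.)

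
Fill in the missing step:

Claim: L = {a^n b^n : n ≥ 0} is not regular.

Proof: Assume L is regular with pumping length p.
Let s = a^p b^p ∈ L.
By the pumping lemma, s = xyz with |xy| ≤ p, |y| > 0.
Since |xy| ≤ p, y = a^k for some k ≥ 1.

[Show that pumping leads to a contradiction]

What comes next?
Consider xy²z = a^(p+k) b^p.

Since k ≥ 1, we have p + k > p.
So xy²z has more a's than b's: (p+k) a's vs p b's.
This means xy²z ∉ L because a^n b^n requires equal counts.

This contradicts the pumping lemma which states xy²z ∈ L.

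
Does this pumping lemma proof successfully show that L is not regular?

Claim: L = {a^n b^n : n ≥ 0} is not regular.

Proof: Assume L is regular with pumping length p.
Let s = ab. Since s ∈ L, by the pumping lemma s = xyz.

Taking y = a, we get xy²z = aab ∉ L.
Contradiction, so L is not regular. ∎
The proof is INCORRECT.

Error: The string s = ab may be shorter than p.
The pumping lemma only applies to strings with |s| ≥ p, and p is not under our control.
We must choose s in terms of p, e.g. s = a^p b^p, to ensure |s| ≥ p.
(The proof also fixes one particular y; a valid argument must handle every decomposition with |xy| ≤ p and |y| ≥ 1 — for s = a^p b^p this forces y = a^k, and then xy²z = a^(p+k) b^p ∉ L.)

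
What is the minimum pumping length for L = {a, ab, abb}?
p = 4

For a finite language L, the pumping lemma holds vacuously if p > max|s| for s ∈ L.

The longest string in L = {a, ab, abb} has length 3.
If p = 4, then no string s ∈ L has |s| ≥ p, so the condition is vacuously true.

The minimum pumping length is p = 4.

Why no smaller p works: for any p ≤ 3, the longest string s ∈ L has |s| = 3 ≥ p, so it would
have to be pumpable; but pumping up (i = 2, 3, ...) produces ever longer strings, which cannot all lie in the
finite language L. So the pumping property fails for every p ≤ 3.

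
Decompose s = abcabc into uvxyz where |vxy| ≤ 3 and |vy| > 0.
u='ab', v='c', x='a', y='b', z='c'

For s = abcabc with pumping length p = 3:

One valid decomposition:
- u = 'ab'
- v = 'c'
- x = 'a'
- y = 'b'
- z = 'c'

Verification:
- uvxyz = 'ab' + 'c' + 'a' + 'b' + 'c' = abcabc ✓
- |vxy| = |'cab'| = 3 ≤ 3 ✓
- |vy| = |'cb'| = 2 > 0 ✓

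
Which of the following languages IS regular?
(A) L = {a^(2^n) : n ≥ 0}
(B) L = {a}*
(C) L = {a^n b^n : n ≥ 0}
(B) {a}*

(B) L = {a}* is regular.

This can be recognized by a finite automaton (DFA/NFA).
Regular expressions like {a}* define regular languages.

The other choices are not regular:
- {a^n b^n : n ≥ 0}: After pumping, the number of a's and b's become unequal
- {a^(2^n) : n ≥ 0}: After pumping, length is no longer a power of 2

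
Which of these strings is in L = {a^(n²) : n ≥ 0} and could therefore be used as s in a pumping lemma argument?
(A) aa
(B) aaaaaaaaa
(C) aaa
(B) aaaaaaaaa

The pumping lemma is applied to a string s that lies in L, so first check membership of each option:
- (A) aa has length 2, strictly between 1² = 1 and 2² = 4, so it is not in L ✗
- (B) aaaaaaaaa has length 9 = 3², a perfect square, so it is in L ✓
- (C) aaa has length 3, strictly between 1² = 1 and 2² = 4, so it is not in L ✗

Only (B) aaaaaaaaa is in L, so it is the only candidate that could play the role of s.
(In a complete proof one picks s in terms of the pumping length p so that |s| ≥ p is guaranteed; a fixed string like aaaaaaaaa illustrates the shape of such an s.)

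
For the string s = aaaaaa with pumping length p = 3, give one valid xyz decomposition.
x = 'a', y = 'a', z = 'aaaa'

For s = aaaaaa and p = 3, one valid decomposition is:
- x = 'a' (length 1)
- y = 'a' (length 1)
- z = 'aaaa' (length 4)

Verification:
- xyz = 'a' + 'a' + 'aaaa' = aaaaaa ✓
- |xy| = 2 ≤ 3 ✓
- |y| = 1 > 0 ✓

All pumping lemma constraints are satisfied.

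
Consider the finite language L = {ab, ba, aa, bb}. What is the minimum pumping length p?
p = 3

For a finite language L, the pumping lemma holds vacuously if p > max|s| for s ∈ L.

The longest string in L = {ab, ba, aa, bb} has length 2.
If p = 3, then no string s ∈ L has |s| ≥ p, so the condition is vacuously true.

The minimum pumping length is p = 3.

Why no smaller p works: for any p ≤ 2, the longest string s ∈ L has |s| = 2 ≥ p, so it would
have to be pumpable; but pumping up (i = 2, 3, ...) produces ever longer strings, which cannot all lie in the
finite language L. So the pumping property fails for every p ≤ 2.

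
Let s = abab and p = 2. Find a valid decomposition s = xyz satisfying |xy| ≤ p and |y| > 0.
x = '', y = 'a', z = 'bab'

For s = abab and p = 2, one valid decomposition is:
- x = '' (length 0)
- y = 'a' (length 1)
- z = 'bab' (length 3)

Verification:
- xyz = '' + 'a' + 'bab' = abab ✓
- |xy| = 1 ≤ 2 ✓
- |y| = 1 > 0 ✓

All pumping lemma constraints are satisfied.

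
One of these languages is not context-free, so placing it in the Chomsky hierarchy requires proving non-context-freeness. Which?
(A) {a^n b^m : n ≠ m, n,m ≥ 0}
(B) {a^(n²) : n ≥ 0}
(B) {a^(n²) : n ≥ 0}

(B) {a^(n²) : n ≥ 0} requires the CFL pumping lemma.

- {a^n b^m : n ≠ m, n,m ≥ 0} is context-free (but not regular)
  • Can be shown non-regular with the regular pumping lemma
  • After pumping a's, we can make n = m

- {a^(n²) : n ≥ 0} is NOT context-free
  • Requires the CFL pumping lemma to prove
  • Gaps between squares grow unboundedly

The CFL pumping lemma is "stronger" in that it can prove non-membership
in the larger class of context-free languages.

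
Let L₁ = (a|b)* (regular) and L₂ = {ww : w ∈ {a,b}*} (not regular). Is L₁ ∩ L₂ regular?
No — L₁ ∩ L₂ is not regular.

(a|b)* is all strings over {a,b}, so L₁ ∩ L₂ = {ww : w ∈ {a,b}*} = L₂ itself, which is not regular (pump s = a^p b a^p b).

Note that the bare facts "L₁ regular, L₂ non-regular" do not settle the question by themselves: the closure of regular languages under ∪, ∩, complement and difference applies only when BOTH operands are regular. With a non-regular operand the result can come out regular or non-regular depending on the specific languages, so one has to work out L₁ ∩ L₂ for this particular pair, as above.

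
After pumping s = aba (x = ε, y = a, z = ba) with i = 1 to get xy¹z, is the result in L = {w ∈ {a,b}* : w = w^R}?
Yes

xy¹z = ε · a · ba = aba.
aba reversed is aba, the same string, so it is a palindrome and is in L.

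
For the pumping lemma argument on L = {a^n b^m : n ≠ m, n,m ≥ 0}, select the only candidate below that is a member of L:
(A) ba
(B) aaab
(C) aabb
(B) aaab

The pumping lemma is applied to a string s that lies in L, so first check membership of each option:
- (A) ba has an a after a b, so it is not of the form a^n b^m and is not in L ✗
- (B) aaab = a^3 b^1 with 3 ≠ 1, so it is in L ✓
- (C) aabb = a^2 b^2 has n = m = 2, so it is not in L ✗

Only (B) aaab is in L, so it is the only candidate that could play the role of s.
(In a complete proof one picks s in terms of the pumping length p so that |s| ≥ p is guaranteed; a fixed string like aaab illustrates the shape of such an s.)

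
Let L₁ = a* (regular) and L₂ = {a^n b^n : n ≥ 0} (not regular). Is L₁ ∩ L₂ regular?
Yes — L₁ ∩ L₂ is regular.

A string of a* contains no b's, and the only string of {a^n b^n} with no b's is ε (n = 0). So L₁ ∩ L₂ = {ε}, a finite language, which is regular.

Note that the bare facts "L₁ regular, L₂ non-regular" do not settle the question by themselves: the closure of regular languages under ∪, ∩, complement and difference applies only when BOTH operands are regular. With a non-regular operand the result can come out regular or non-regular depending on the specific languages, so one has to work out L₁ ∩ L₂ for this particular pair, as above.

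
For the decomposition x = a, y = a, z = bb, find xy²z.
aaabb

Given x = 'a', y = 'a', z = 'bb' and i = 2:

xy^2z = x + y·y·...·y (2 times) + z
       = 'a' + 'a'^2 + 'bb'
       = 'a' + 'aa' + 'bb'
       = 'aaabb'

The pumped string is 'aaabb' with length 5.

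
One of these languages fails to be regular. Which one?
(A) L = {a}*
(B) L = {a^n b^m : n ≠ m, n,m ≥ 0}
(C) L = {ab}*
(B) {a^n b^m : n ≠ m, n,m ≥ 0}

(B) L = {a^n b^m : n ≠ m, n,m ≥ 0} is NOT regular.

The pumping lemma can be used to prove this:
After pumping a's, we can make n = m

The other languages are regular because they can be recognized by finite automata.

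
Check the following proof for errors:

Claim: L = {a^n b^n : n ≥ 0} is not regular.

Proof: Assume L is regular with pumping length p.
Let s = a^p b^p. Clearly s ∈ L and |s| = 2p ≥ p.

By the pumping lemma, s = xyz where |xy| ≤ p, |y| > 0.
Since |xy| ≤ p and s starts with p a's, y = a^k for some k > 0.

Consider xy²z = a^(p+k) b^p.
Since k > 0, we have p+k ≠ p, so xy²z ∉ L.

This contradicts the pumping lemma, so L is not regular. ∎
The proof is correct.

This proof is valid because:
1. The string s = a^p b^p is correctly in L
2. The decomposition analysis is correct: y must consist only of a's
3. The contradiction is valid: pumping increases a's but not b's
4. The conclusion follows logically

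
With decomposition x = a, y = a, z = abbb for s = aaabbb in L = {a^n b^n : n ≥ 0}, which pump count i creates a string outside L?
i = 2

xy²z = a · aa · abbb = aaaabbb; aaaabbb has 4 a's and 3 b's; 4 ≠ 3, so it is not in L.
(Other choices also work, e.g. i = 0, 3; only i = 1 is guaranteed to stay in L since xy¹z = s.)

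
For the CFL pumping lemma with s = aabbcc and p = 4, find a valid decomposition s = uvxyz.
u='a', v='a', x='bb', y='c', z='c'

For s = aabbcc with pumping length p = 4:

One valid decomposition:
- u = 'a'
- v = 'a'
- x = 'bb'
- y = 'c'
- z = 'c'

Verification:
- uvxyz = 'a' + 'a' + 'bb' + 'c' + 'c' = aabbcc ✓
- |vxy| = |'abbc'| = 4 ≤ 4 ✓
- |vy| = |'ac'| = 2 > 0 ✓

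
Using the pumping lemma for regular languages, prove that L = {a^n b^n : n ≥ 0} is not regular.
Assume for contradiction that L is regular, and let p ≥ 1 be the pumping length given by the pumping lemma.
Choose s = a^p b^p. Then s ∈ L and |s| = 2p ≥ p.
By the pumping lemma, s = xyz for some x, y, z with |xy| ≤ p, |y| ≥ 1, and xy^i z ∈ L for every i ≥ 0.
Since |xy| ≤ p and the first p symbols of s are all a's, we must have y = a^k for some k with 1 ≤ k ≤ p.

Take i = 2: xy²z = a^(p + k) b^p.
This string has p + k a's but p b's, and p + k > p because k ≥ 1. So xy²z ∉ L.

This contradicts the pumping lemma, which requires xy^i z ∈ L for all i ≥ 0.
Hence L = {a^n b^n : n ≥ 0} is not regular. ∎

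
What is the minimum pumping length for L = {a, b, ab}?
p = 3

For a finite language L, the pumping lemma holds vacuously if p > max|s| for s ∈ L.

The longest string in L = {a, b, ab} has length 2.
If p = 3, then no string s ∈ L has |s| ≥ p, so the condition is vacuously true.

The minimum pumping length is p = 3.

Why no smaller p works: for any p ≤ 2, the longest string s ∈ L has |s| = 2 ≥ p, so it would
have to be pumpable; but pumping up (i = 2, 3, ...) produces ever longer strings, which cannot all lie in the
finite language L. So the pumping property fails for every p ≤ 2.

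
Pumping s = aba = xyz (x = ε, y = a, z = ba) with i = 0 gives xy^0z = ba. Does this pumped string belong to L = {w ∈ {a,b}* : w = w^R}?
No

xy⁰z = ε · ε · ba = ba.
ba reversed is ab ≠ ba, so it is not a palindrome and is not in L.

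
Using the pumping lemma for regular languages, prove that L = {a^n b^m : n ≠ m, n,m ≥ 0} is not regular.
Assume for contradiction that L is regular, and let p ≥ 1 be the pumping length given by the pumping lemma.
Choose s = a^p b^(p + p!). Then s ∈ L because p ≠ p + p! (as p! ≥ 1), and |s| ≥ p.
By the pumping lemma, s = xyz for some x, y, z with |xy| ≤ p, |y| ≥ 1, and xy^i z ∈ L for every i ≥ 0.
Since |xy| ≤ p and the first p symbols of s are all a's, y = a^k for some k with 1 ≤ k ≤ p.
For every i ≥ 0, xy^i z = a^(p + (i − 1)k) b^(p + p!).

Because 1 ≤ k ≤ p, k divides p!. Let t = p!/k (a positive integer) and take i = t + 1.
Then the number of a's is p + tk = p + p!, which equals the number of b's.
So xy^(t+1) z = a^(p + p!) b^(p + p!) has equally many a's and b's and is NOT in L.

This contradicts the pumping lemma, which requires xy^i z ∈ L for all i ≥ 0.
Hence L = {a^n b^m : n ≠ m, n,m ≥ 0} is not regular. ∎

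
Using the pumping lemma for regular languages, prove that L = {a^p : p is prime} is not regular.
Assume for contradiction that L is regular, and let p ≥ 1 be the pumping length given by the pumping lemma.
Choose a prime q with q ≥ p (one exists because there are infinitely many primes) and let s = a^q. Then s ∈ L and |s| = q ≥ p.
By the pumping lemma, s = xyz for some x, y, z with |xy| ≤ p, |y| ≥ 1, and xy^i z ∈ L for every i ≥ 0.
Here y = a^k for some k with 1 ≤ k ≤ p, and xy^i z = a^(q + (i − 1)k) for every i ≥ 0.

Take i = q + 1: |xy^(q+1) z| = q + qk = q(k + 1).
Both factors satisfy q ≥ 2 and k + 1 ≥ 2, so q(k + 1) is composite, and xy^(q+1) z ∉ L.

This contradicts the pumping lemma, which requires xy^i z ∈ L for all i ≥ 0.
Hence L = {a^p : p is prime} is not regular. ∎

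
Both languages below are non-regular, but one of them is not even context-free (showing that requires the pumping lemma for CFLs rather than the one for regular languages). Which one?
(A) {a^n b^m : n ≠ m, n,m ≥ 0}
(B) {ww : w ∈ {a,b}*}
(B) {ww : w ∈ {a,b}*}

(B) {ww : w ∈ {a,b}*} requires the CFL pumping lemma.

- {a^n b^m : n ≠ m, n,m ≥ 0} is context-free (but not regular)
  • Can be shown non-regular with the regular pumping lemma
  • After pumping a's, we can make n = m

- {ww : w ∈ {a,b}*} is NOT context-free
  • Requires the CFL pumping lemma to prove
  • Cannot verify equality of two arbitrary substrings

The CFL pumping lemma is "stronger" in that it can prove non-membership
in the larger class of context-free languages.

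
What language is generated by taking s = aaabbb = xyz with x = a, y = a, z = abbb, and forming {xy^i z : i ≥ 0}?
{xy^i z : i ≥ 0} = {a^(2+i) b^3 : i ≥ 0} = {aabbb, aaabbb, aaaabbb, ...}

With x = a, y = a, z = abbb: Starting with aaabbb and pumping the second 'a', we get strings with 2+i a's followed by 3 b's for i = 0, 1, 2, ...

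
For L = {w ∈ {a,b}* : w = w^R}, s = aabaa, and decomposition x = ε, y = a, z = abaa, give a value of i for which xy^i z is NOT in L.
i = 0

xy⁰z = ε · ε · abaa = abaa; abaa reversed is aaba ≠ abaa, so it is not a palindrome and is not in L.
(Other choices also work, e.g. i = 2, 3; only i = 1 is guaranteed to stay in L since xy¹z = s.)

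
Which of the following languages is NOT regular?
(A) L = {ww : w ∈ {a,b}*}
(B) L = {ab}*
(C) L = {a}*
(A) {ww : w ∈ {a,b}*}

(A) L = {ww : w ∈ {a,b}*} is NOT regular.

The pumping lemma can be used to prove this:
After pumping, the two halves no longer match

The other languages are regular because they can be recognized by finite automata.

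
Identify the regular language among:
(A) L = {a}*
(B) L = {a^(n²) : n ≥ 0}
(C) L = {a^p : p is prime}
(A) {a}*

(A) L = {a}* is regular.

This can be recognized by a finite automaton (DFA/NFA).
Regular expressions like {a}* define regular languages.

The other choices are not regular:
- {a^p : p is prime}: After pumping, the length becomes composite
- {a^(n²) : n ≥ 0}: After pumping, length is no longer a perfect square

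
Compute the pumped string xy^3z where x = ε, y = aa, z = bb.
aaaaaabb

Given x = '', y = 'aa', z = 'bb' and i = 3:

xy^3z = x + y·y·...·y (3 times) + z
       = '' + 'aa'^3 + 'bb'
       = '' + 'aaaaaa' + 'bb'
       = 'aaaaaabb'

The pumped string is 'aaaaaabb' with length 8.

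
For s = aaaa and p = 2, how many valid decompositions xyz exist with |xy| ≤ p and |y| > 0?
3

For s = 'aaaa' with pumping length p = 2:

Constraints: |xy| ≤ 2, |y| > 0

Valid decompositions (|xy| ≤ p, |y| ≥ 1):
  • x='', y='a', z='aaa'
  • x='a', y='a', z='aa'
  • x='', y='aa', z='aa'

Total count: 3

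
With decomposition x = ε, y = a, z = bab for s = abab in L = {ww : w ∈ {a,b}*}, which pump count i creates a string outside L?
i = 3

xy³z = ε · aaa · bab = aaabab; aaabab has length 6; its halves are aaa and bab, which differ, so it is not in L.
(Other choices also work, e.g. i = 0, 2; only i = 1 is guaranteed to stay in L since xy¹z = s.)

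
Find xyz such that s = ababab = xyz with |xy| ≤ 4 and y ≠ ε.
x = 'a', y = 'bab', z = 'ab'

For s = ababab and p = 4, one valid decomposition is:
- x = 'a' (length 1)
- y = 'bab' (length 3)
- z = 'ab' (length 2)

Verification:
- xyz = 'a' + 'bab' + 'ab' = ababab ✓
- |xy| = 4 ≤ 4 ✓
- |y| = 3 > 0 ✓

All pumping lemma constraints are satisfied.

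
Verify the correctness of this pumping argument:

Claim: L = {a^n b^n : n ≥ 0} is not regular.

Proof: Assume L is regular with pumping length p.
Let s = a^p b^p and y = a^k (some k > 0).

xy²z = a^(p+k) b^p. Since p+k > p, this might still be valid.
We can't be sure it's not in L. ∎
The proof is INCORRECT.

Error: The conclusion is wrong.
xy²z = a^(p+k) b^p is definitely NOT in L because the number of a's (p+k) ≠ number of b's (p).
The proof incorrectly doubts what is actually a valid contradiction.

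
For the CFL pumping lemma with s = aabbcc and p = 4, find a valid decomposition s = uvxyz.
u='a', v='a', x='bb', y='c', z='c'

For s = aabbcc with pumping length p = 4:

One valid decomposition:
- u = 'a'
- v = 'a'
- x = 'bb'
- y = 'c'
- z = 'c'

Verification:
- uvxyz = 'a' + 'a' + 'bb' + 'c' + 'c' = aabbcc ✓
- |vxy| = |'abbc'| = 4 ≤ 4 ✓
- |vy| = |'ac'| = 2 > 0 ✓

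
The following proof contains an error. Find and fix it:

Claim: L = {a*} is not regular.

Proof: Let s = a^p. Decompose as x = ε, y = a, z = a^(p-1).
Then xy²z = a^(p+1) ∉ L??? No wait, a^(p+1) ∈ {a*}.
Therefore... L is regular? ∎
Error: The proof attempts to show a*  is not regular, but a* IS regular!

Correction: a* is a regular language (recognized by a simple DFA with one accepting state and self-loop on 'a'). The pumping lemma can only prove non-regularity, not regularity. For regular languages, pumping always works.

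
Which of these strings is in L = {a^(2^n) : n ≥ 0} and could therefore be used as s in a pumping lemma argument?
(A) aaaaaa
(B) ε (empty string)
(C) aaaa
(C) aaaa

The pumping lemma is applied to a string s that lies in L, so first check membership of each option:
- (A) aaaaaa has length 6, strictly between 2^2 = 4 and 2^3 = 8, so it is not in L ✗
- (B) ε has length 0, which is not a power of 2, so it is not in L ✗
- (C) aaaa has length 4 = 2^2, so it is in L ✓

Only (C) aaaa is in L, so it is the only candidate that could play the role of s.
(In a complete proof one picks s in terms of the pumping length p so that |s| ≥ p is guaranteed; a fixed string like aaaa illustrates the shape of such an s.)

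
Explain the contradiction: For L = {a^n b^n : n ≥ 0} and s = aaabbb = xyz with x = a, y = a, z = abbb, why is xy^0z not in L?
xy⁰z = aabbb ∉ L

Pumping with i = 0 replaces y = a by y⁰ = ε:
- Original: s = xyz = aaabbb; aaabbb = a^3 b^3 has equal counts (3 = 3), so it is in L
- Pumped: xy⁰z = a · ε · abbb = aabbb
- aabbb has 2 a's and 3 b's; 2 ≠ 3, so it is not in L

The pumping lemma would require xy⁰z ∈ L, so this decomposition yields a contradiction.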